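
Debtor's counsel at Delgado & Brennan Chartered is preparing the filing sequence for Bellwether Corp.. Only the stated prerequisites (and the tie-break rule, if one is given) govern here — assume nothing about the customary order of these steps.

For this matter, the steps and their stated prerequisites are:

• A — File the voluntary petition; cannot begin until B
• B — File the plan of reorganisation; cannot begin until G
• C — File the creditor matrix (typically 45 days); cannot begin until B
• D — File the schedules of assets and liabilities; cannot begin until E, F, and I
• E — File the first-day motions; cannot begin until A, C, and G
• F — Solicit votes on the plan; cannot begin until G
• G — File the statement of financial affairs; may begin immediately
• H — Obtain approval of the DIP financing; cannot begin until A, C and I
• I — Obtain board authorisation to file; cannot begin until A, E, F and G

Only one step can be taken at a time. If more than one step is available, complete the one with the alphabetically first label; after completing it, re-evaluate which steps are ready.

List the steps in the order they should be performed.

G has no prerequisites → G first.
B and F are both available; B has the earlier label → B.
A and C now also ready, so the ready set is {A, C, F}; A has the earlier label → A.
C and F are both available; C has the earlier label → C.
E and F are both available; E has the earlier label → E.
F is the only step now ready → F.
Next only I has its prerequisites met → I.
Now D and H have their prerequisites met. D has the earlier label, so D next.
H is the only step now ready → H.

G, B, A, C, E, F, I, D, H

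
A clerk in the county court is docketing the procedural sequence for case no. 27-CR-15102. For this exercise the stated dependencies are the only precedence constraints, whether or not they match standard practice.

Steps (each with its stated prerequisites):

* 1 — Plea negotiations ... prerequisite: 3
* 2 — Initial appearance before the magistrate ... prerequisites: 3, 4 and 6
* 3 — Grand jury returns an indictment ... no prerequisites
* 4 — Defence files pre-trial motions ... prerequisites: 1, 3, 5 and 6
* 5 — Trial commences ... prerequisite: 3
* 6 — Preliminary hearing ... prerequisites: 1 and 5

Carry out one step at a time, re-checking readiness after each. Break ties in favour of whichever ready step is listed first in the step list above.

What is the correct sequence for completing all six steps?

3 has no prerequisites → 3 first.
Now 1 and 5 have their prerequisites met. 1 is listed earlier, so 1 next.
5 needed 3, now all done → 5.
6 is the only step now ready → 6.
4 needed 1, 3, 5 and 6, now all done → 4.
2 needed 3, 4 and 6, now all done → 2.

3 1 5 6 4 2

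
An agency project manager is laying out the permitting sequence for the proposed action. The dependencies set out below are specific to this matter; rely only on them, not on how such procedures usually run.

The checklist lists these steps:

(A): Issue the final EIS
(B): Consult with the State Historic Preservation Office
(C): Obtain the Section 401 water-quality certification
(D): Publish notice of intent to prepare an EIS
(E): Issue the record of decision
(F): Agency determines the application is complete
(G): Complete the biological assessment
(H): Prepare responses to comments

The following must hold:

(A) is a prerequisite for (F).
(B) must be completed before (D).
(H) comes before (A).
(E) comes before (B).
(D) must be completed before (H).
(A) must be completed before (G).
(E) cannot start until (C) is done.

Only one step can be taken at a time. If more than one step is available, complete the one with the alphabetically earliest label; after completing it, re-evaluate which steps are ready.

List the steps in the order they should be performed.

(C) is the only step with nothing outstanding, so it goes first.
(E) needed (C), now all done → (E).
Next only (B) has its prerequisites met → (B).
Next only (D) has its prerequisites met → (D).
That leaves (H) as the only ready step → (H).
Next only (A) has its prerequisites met → (A).
Now (F) and (G) have their prerequisites met. (F) has the earlier label, so (F) next.
(G) needed (A), now all done → (G).

(C), (E), (B), (D), (H), (A), (F), (G)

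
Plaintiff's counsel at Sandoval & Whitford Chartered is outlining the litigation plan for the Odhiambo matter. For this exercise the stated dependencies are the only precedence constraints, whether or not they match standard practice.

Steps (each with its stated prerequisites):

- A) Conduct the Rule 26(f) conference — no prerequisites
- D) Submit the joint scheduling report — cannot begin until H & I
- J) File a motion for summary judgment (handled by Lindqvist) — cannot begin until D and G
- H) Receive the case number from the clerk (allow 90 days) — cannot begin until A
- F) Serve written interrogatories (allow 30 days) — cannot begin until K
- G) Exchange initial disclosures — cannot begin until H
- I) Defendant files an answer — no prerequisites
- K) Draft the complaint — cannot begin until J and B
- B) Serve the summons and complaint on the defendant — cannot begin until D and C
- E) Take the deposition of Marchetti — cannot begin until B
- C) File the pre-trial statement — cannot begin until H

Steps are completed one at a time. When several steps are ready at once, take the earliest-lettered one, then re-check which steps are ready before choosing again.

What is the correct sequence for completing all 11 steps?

A and I have no prerequisites; A has the earlier label, so A is first.
Now H and I have their prerequisites met. H has the earlier label, so H next.
Ready: C, G and I. C has the earlier label → C.
Now G and I have their prerequisites met. G has the earlier label, so G next.
I is the only step now ready → I.
D needed H and I, now all done → D.
Ready: B and J. B has the earlier label → B.
E now also ready, so the ready set is {E, J}; E has the earlier label → E.
J is the only step now ready → J.
K is the only step now ready → K.
F needed K, now all done → F.

A, H, C, G, I, D, B, E, J, K, F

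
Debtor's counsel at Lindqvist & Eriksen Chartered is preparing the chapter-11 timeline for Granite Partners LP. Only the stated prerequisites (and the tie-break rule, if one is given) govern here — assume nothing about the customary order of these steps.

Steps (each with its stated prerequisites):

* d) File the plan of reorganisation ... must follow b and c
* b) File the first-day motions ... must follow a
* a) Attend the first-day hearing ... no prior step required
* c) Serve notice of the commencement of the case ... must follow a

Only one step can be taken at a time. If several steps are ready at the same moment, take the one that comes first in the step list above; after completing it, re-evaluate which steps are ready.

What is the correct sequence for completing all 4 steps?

a has no prerequisites → a first.
b and c are both available; b is listed earlier → b.
Next only c has its prerequisites met → c.
Next only d has its prerequisites met → d.

a → b → c → d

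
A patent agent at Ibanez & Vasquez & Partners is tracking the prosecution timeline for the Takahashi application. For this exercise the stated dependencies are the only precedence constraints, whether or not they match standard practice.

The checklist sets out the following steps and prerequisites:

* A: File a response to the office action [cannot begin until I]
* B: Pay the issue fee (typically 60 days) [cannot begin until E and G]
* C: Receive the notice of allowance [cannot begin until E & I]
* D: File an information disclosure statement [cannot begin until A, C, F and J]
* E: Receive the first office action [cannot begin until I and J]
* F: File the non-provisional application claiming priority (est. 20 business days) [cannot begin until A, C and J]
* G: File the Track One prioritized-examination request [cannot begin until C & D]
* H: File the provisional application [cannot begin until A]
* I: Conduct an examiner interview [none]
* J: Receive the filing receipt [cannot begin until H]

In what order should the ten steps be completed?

I → A → H → J → E → C → F → D → G → B

I is the only step with nothing outstanding, so it goes first.
A needed I, now all done → A.
H is the only step now ready → H.
J is the only step now ready → J.
E is the only step now ready → E.
C needed E and I, now all done → C.
F needed A, C and J, now all done → F.
Next only D has its prerequisites met → D.
G is the only step now ready → G.
B needed E and G, now all done → B.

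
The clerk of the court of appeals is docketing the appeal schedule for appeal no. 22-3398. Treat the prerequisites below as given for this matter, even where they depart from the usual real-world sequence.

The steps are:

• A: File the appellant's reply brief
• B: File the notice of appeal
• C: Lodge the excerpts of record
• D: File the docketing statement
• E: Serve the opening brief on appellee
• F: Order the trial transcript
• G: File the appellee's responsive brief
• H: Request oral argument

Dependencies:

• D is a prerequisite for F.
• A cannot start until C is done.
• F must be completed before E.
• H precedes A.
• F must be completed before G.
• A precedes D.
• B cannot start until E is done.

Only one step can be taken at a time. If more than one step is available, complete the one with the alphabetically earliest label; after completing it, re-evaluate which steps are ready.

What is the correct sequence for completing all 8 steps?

Nothing is required for C and H. C has the earlier label → C first.
That leaves H as the only ready step → H.
A needed C and H, now all done → A.
D is the only step now ready → D.
F needed D, now all done → F.
Ready: E and G. E has the earlier label → E.
B and G are both available; B has the earlier label → B.
That leaves G as the only ready step → G.

C → H → A → D → F → E → B → G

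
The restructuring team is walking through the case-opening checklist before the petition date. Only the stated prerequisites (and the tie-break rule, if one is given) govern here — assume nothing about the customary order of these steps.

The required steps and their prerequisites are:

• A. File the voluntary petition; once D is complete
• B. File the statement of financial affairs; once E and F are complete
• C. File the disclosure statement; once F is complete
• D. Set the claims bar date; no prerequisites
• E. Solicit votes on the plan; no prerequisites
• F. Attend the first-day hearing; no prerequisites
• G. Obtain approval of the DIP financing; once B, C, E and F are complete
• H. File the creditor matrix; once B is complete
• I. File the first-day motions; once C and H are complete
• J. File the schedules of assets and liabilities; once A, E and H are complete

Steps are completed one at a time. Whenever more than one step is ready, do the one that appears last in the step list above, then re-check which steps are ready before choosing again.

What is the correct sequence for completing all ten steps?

Nothing is required for F, E and D. F is listed later → F first.
Now E, D and C have their prerequisites met. E is listed later, so E next.
B now also ready, so the ready set is {D, C, B}; D is listed later → D.
A now also ready, so the ready set is {C, B, A}; C is listed later → C.
B and A are both available; B is listed later → B.
H and G now also ready, so the ready set is {H, G, A}; H is listed later → H.
Now I, G and A have their prerequisites met. I is listed later, so I next.
Ready: G and A. G is listed later → G.
A needed D, now all done → A.
J is the only step now ready → J.

F, E, D, C, B, H, I, G, A, J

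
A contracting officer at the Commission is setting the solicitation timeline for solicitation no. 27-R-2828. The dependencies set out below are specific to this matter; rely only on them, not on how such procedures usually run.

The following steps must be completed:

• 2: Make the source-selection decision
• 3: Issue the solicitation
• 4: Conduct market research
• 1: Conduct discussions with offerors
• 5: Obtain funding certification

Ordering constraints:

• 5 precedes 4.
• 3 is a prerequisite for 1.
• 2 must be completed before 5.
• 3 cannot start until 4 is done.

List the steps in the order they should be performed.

2 → 5 → 4 → 3 → 1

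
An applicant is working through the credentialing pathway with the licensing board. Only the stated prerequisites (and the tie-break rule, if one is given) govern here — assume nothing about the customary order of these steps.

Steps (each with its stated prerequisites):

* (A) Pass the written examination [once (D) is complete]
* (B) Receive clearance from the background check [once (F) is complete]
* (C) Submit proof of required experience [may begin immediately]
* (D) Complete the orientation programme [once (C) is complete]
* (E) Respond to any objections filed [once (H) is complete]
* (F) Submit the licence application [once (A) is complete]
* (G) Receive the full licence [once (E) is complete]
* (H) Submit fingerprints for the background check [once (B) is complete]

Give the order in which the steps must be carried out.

(C), (D), (A), (F), (B), (H), (E), (G)

Only (C) has no prerequisites, so it is first.
Next only (D) has its prerequisites met → (D).
(A) needed (D), now all done → (A).
(F) needed (A), now all done → (F).
That leaves (B) as the only ready step → (B).
That leaves (H) as the only ready step → (H).
(E) needed (H), now all done → (E).
That leaves (G) as the only ready step → (G).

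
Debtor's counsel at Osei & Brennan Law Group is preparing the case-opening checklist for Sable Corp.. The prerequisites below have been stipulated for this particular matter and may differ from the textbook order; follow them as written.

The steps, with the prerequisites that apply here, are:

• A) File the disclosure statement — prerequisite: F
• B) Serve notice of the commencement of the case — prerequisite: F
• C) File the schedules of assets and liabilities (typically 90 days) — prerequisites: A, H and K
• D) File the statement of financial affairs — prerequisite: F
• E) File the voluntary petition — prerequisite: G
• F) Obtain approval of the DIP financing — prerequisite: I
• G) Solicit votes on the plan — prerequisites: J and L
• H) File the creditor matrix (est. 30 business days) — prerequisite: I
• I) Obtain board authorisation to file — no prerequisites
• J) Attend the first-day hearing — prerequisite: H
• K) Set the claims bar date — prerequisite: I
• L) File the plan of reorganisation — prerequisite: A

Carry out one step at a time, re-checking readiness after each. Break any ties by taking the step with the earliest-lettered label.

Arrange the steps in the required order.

Only I has no prerequisites, so it is first.
F, H and K are all available; F has the earlier label → F.
Now A, B, D, H and K have their prerequisites met. A has the earlier label, so A next.
L now also ready, so the ready set is {B, D, H, K, L}; B has the earlier label → B.
Now D, H, K and L have their prerequisites met. D has the earlier label, so D next.
H, K and L are all available; H has the earlier label → H.
J now also ready, so the ready set is {J, K, L}; J has the earlier label → J.
K and L are both available; K has the earlier label → K.
C now also ready, so the ready set is {C, L}; C has the earlier label → C.
L needed A, now all done → L.
G is the only step now ready → G.
E needed G, now all done → E.

I, F, A, B, D, H, J, K, C, L, G, E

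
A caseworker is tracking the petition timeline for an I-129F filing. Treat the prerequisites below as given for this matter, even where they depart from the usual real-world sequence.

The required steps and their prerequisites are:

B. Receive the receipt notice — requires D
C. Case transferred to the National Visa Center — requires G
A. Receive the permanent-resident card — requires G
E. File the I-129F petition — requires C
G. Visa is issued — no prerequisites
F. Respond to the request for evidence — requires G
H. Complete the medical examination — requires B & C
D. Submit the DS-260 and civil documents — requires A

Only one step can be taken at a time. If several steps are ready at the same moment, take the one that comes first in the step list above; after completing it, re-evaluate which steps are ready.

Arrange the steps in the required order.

G C A E F D B H

G has no prerequisites → G first.
C, A and F are all available; C is listed earlier → C.
A, E and F are all available; A is listed earlier → A.
D now also ready, so the ready set is {E, F, D}; E is listed earlier → E.
F and D are both available; F is listed earlier → F.
That leaves D as the only ready step → D.
B is the only step now ready → B.
H needed B and C, now all done → H.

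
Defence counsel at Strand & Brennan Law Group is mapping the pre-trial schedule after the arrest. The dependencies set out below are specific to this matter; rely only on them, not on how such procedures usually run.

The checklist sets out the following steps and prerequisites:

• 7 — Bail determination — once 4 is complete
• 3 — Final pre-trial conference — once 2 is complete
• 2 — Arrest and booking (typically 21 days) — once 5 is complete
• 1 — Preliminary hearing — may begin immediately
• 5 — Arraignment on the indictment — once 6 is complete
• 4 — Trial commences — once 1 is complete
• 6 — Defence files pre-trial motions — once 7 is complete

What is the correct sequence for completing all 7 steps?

Only 1 has no prerequisites, so it is first.
That leaves 4 as the only ready step → 4.
Next only 7 has its prerequisites met → 7.
That leaves 6 as the only ready step → 6.
5 needed 6, now all done → 5.
2 needed 5, now all done → 2.
3 needed 2, now all done → 3.

1, 4, 7, 6, 5, 2, 3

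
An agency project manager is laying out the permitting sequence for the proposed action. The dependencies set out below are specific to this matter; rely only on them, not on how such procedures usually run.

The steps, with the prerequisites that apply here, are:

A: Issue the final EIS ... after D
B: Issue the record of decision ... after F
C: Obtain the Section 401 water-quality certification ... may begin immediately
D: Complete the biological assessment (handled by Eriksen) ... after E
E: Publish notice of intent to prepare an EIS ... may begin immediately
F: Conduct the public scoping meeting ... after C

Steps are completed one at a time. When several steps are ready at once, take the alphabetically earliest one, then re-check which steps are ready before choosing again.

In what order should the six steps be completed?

C and E have no prerequisites; C has the earlier label, so C is first.
F now also ready, so the ready set is {E, F}; E has the earlier label → E.
Now D and F have their prerequisites met. D has the earlier label, so D next.
Ready: A and F. A has the earlier label → A.
F is the only step now ready → F.
B is the only step now ready → B.

C E D A F B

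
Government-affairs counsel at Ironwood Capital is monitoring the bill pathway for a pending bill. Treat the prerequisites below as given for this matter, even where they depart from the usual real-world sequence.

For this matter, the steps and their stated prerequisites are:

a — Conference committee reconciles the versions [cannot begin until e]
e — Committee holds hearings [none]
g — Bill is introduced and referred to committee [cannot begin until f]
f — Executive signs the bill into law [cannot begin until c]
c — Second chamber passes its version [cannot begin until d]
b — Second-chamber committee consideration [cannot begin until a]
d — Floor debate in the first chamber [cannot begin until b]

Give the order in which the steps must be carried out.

e a b d c f g

Only e has no prerequisites, so it is first.
That leaves a as the only ready step → a.
That leaves b as the only ready step → b.
That leaves d as the only ready step → d.
c needed d, now all done → c.
f needed c, now all done → f.
g needed f, now all done → g.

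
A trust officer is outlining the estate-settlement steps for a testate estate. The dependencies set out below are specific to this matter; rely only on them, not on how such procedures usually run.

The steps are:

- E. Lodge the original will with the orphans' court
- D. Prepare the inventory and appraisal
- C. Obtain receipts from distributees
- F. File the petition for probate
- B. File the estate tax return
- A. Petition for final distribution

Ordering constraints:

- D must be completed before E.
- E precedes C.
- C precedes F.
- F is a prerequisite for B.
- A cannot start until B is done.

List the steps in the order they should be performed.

D → E → C → F → B → A

D is the only step with nothing outstanding, so it goes first.
E needed D, now all done → E.
C is the only step now ready → C.
Next only F has its prerequisites met → F.
Next only B has its prerequisites met → B.
That leaves A as the only ready step → A.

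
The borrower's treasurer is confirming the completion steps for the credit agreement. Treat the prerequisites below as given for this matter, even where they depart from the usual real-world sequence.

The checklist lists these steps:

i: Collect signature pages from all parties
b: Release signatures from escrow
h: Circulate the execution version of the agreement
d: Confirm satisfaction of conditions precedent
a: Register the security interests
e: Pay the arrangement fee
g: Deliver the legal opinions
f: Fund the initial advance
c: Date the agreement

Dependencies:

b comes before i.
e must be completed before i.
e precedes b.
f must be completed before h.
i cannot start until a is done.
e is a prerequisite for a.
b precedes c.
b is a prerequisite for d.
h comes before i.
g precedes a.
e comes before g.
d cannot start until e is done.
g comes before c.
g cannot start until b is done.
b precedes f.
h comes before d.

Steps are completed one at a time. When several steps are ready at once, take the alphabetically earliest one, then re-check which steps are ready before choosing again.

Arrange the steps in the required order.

e has no prerequisites → e first.
Next only b has its prerequisites met → b.
Now f and g have their prerequisites met. f has the earlier label, so f next.
g and h are both available; g has the earlier label → g.
a and c now also ready, so the ready set is {a, c, h}; a has the earlier label → a.
Now c and h have their prerequisites met. c has the earlier label, so c next.
h needed f, now all done → h.
d and i are both available; d has the earlier label → d.
i needed a, b, e and h, now all done → i.

e, b, f, g, a, c, h, d, i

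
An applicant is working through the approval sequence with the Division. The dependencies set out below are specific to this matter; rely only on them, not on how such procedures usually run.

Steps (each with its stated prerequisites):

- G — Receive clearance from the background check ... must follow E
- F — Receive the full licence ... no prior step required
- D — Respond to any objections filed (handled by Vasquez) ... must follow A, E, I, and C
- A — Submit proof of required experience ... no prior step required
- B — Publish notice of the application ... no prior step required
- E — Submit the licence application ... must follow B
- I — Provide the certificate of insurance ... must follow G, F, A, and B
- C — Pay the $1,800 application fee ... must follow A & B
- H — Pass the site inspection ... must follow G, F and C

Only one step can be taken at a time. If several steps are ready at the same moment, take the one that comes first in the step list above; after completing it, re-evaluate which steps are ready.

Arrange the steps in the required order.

F A B E G I C D H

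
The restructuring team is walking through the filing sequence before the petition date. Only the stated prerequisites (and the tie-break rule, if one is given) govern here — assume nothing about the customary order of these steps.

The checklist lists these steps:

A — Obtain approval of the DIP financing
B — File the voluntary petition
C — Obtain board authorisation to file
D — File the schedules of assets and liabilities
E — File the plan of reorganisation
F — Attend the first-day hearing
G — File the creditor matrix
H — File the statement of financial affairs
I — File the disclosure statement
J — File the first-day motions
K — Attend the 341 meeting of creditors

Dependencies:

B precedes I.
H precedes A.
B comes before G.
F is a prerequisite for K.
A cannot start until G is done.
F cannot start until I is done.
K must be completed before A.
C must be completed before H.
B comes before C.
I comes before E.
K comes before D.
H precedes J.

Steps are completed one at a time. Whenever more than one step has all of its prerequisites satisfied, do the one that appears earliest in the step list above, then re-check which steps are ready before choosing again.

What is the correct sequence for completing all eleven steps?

Only B has no prerequisites, so it is first.
Ready: C, G and I. C is listed earlier → C.
G, H and I are all available; G is listed earlier → G.
Ready: H and I. H is listed earlier → H.
I and J are both available; I is listed earlier → I.
E and F now also ready, so the ready set is {E, F, J}; E is listed earlier → E.
Ready: F and J. F is listed earlier → F.
K now also ready, so the ready set is {J, K}; J is listed earlier → J.
K needed F, now all done → K.
A and D are both available; A is listed earlier → A.
D is the only step now ready → D.

B C G H I E F J K A D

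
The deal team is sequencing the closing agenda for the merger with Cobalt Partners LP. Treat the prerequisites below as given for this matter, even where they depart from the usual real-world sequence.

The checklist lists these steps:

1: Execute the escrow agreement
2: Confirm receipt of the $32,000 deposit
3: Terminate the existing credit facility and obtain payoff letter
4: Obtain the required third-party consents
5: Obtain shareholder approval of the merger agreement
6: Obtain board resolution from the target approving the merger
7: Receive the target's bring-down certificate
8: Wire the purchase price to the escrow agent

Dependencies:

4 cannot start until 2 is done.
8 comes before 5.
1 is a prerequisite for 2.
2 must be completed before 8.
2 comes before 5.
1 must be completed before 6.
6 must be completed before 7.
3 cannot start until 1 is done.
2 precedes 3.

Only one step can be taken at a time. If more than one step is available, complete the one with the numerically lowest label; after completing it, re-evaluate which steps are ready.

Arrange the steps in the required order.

1 is the only step with nothing outstanding, so it goes first.
Now 2 and 6 have their prerequisites met. 2 has the earlier label, so 2 next.
3, 4, 6 and 8 are all available; 3 has the earlier label → 3.
4, 6 and 8 are all available; 4 has the earlier label → 4.
6 and 8 are both available; 6 has the earlier label → 6.
Ready: 7 and 8. 7 has the earlier label → 7.
8 needed 2, now all done → 8.
5 needed 2 and 8, now all done → 5.

1, 2, 3, 4, 6, 7, 8, 5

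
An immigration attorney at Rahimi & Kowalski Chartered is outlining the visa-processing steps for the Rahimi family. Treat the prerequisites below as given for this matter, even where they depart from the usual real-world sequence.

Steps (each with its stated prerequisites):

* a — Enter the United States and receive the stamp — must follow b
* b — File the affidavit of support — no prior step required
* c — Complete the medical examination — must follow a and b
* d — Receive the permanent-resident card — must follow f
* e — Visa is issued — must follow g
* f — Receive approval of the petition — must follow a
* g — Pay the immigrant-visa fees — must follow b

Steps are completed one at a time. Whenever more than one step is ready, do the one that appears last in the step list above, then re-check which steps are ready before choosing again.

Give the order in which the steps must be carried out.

b g e a f d c

Only b has no prerequisites, so it is first.
g and a are both available; g is listed later → g.
e now also ready, so the ready set is {e, a}; e is listed later → e.
a needed b, now all done → a.
f and c are both available; f is listed later → f.
d now also ready, so the ready set is {d, c}; d is listed later → d.
That leaves c as the only ready step → c.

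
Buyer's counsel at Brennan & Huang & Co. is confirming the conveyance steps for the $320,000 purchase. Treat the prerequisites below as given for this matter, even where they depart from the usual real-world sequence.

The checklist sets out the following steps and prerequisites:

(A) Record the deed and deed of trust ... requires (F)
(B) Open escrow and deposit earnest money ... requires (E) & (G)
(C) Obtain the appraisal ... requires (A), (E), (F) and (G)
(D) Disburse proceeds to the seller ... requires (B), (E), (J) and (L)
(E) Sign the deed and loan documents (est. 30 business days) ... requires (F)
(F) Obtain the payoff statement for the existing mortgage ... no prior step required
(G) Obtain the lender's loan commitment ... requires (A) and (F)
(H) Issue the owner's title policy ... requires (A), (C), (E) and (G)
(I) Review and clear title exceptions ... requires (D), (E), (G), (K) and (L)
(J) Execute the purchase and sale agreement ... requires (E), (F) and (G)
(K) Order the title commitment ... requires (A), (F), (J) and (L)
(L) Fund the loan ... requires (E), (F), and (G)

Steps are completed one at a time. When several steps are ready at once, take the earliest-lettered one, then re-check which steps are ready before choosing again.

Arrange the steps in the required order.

(F) has no prerequisites → (F) first.
Ready: (A) and (E). (A) has the earlier label → (A).
(G) now also ready, so the ready set is {(E), (G)}; (E) has the earlier label → (E).
Next only (G) has its prerequisites met → (G).
Ready: (B), (C), (J) and (L). (B) has the earlier label → (B).
(C), (J) and (L) are all available; (C) has the earlier label → (C).
(H) now also ready, so the ready set is {(H), (J), (L)}; (H) has the earlier label → (H).
Now (J) and (L) have their prerequisites met. (J) has the earlier label, so (J) next.
(L) is the only step now ready → (L).
Now (D) and (K) have their prerequisites met. (D) has the earlier label, so (D) next.
(K) needed (A), (F), (J) and (L), now all done → (K).
(I) is the only step now ready → (I).

(F), (A), (E), (G), (B), (C), (H), (J), (L), (D), (K), (I)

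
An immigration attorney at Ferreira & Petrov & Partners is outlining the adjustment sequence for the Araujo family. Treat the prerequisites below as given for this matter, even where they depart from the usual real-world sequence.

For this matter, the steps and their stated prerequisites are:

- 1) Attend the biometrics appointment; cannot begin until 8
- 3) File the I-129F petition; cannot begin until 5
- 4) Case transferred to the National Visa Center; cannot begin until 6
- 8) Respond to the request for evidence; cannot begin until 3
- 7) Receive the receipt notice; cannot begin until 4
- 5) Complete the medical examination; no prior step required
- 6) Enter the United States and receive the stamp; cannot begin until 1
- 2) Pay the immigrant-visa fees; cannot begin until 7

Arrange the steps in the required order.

Only 5 has no prerequisites, so it is first.
3 needed 5, now all done → 3.
8 is the only step now ready → 8.
Next only 1 has its prerequisites met → 1.
6 is the only step now ready → 6.
4 is the only step now ready → 4.
7 needed 4, now all done → 7.
2 needed 7, now all done → 2.

5 → 3 → 8 → 1 → 6 → 4 → 7 → 2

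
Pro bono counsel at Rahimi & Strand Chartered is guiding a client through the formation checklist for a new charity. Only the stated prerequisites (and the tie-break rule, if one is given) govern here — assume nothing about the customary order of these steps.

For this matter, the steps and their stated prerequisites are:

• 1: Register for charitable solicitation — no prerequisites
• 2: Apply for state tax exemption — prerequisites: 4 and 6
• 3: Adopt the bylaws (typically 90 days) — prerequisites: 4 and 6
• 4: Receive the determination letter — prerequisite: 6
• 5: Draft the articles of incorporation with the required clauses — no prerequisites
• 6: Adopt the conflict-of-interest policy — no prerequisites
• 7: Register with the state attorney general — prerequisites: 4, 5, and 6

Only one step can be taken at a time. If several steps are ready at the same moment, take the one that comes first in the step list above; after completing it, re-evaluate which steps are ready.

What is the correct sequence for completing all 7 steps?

1, 5, 6, 4, 2, 3, 7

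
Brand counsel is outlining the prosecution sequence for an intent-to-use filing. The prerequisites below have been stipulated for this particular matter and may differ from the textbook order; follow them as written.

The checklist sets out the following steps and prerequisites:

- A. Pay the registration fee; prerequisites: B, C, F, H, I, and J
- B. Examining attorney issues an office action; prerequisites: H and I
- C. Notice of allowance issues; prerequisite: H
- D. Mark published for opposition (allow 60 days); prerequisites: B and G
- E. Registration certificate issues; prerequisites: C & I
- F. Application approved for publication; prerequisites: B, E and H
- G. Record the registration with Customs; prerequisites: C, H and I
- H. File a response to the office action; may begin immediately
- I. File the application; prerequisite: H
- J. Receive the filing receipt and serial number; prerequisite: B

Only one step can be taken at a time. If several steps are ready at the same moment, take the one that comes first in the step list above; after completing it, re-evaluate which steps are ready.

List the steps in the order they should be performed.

H → C → I → B → E → F → G → D → J → A

Only H has no prerequisites, so it is first.
C and I are both available; C is listed earlier → C.
I needed H, now all done → I.
Ready: B, E and G. B is listed earlier → B.
Now E, G and J have their prerequisites met. E is listed earlier, so E next.
F, G and J are all available; F is listed earlier → F.
Ready: G and J. G is listed earlier → G.
Now D and J have their prerequisites met. D is listed earlier, so D next.
J needed B, now all done → J.
A needed B, C, F, H, I and J, now all done → A.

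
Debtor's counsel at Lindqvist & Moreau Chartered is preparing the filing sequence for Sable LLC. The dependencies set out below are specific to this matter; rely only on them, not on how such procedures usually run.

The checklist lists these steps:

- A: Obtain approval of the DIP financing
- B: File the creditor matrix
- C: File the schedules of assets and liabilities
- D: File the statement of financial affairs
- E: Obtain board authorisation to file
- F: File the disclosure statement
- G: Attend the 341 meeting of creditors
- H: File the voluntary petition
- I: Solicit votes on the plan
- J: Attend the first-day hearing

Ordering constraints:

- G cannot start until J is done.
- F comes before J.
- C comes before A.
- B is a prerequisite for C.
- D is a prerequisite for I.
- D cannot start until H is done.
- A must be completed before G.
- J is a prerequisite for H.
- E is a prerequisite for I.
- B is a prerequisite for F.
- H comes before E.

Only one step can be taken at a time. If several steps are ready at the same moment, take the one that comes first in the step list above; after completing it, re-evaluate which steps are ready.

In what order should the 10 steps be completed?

B has no prerequisites → B first.
C and F are both available; C is listed earlier → C.
A now also ready, so the ready set is {A, F}; A is listed earlier → A.
F is the only step now ready → F.
Next only J has its prerequisites met → J.
Now G and H have their prerequisites met. G is listed earlier, so G next.
H needed J, now all done → H.
Ready: D and E. D is listed earlier → D.
E needed H, now all done → E.
That leaves I as the only ready step → I.

B C A F J G H D E I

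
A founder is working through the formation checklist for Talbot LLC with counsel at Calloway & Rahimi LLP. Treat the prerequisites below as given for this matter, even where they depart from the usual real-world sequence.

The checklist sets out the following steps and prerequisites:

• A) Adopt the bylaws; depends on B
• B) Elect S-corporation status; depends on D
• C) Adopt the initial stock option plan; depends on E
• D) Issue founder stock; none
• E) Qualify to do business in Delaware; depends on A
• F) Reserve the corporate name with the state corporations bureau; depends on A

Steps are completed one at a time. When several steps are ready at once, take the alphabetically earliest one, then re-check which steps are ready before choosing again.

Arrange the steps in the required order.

D B A E C F

Only D has no prerequisites, so it is first.
B needed D, now all done → B.
Next only A has its prerequisites met → A.
E and F are both available; E has the earlier label → E.
C and F are both available; C has the earlier label → C.
F is the only step now ready → F.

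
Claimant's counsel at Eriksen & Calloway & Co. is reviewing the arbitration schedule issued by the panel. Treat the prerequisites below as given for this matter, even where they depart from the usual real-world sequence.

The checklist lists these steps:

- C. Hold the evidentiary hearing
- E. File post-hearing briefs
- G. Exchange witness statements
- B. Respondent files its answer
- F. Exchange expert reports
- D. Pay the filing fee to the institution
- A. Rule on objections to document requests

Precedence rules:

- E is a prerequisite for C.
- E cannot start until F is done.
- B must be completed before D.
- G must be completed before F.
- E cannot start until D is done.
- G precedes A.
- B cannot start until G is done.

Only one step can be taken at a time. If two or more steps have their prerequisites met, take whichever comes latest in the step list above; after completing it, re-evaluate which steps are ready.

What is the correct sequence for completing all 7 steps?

G is the only step with nothing outstanding, so it goes first.
A, F and B are all available; A is listed later → A.
Ready: F and B. F is listed later → F.
Next only B has its prerequisites met → B.
D needed B, now all done → D.
Next only E has its prerequisites met → E.
That leaves C as the only ready step → C.

G, A, F, B, D, E, C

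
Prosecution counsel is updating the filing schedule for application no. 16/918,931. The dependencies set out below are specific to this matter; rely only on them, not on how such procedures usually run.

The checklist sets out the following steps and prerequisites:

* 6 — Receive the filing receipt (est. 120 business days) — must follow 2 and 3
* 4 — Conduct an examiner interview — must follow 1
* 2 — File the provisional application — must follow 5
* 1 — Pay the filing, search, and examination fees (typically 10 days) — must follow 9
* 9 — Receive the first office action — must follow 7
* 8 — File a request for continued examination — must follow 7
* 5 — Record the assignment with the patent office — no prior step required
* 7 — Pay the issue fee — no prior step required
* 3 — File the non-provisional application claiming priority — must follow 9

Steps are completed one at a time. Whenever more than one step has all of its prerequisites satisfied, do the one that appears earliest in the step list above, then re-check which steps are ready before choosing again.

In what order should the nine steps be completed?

5 and 7 have no prerequisites; 5 is listed earlier, so 5 is first.
Ready: 2 and 7. 2 is listed earlier → 2.
Next only 7 has its prerequisites met → 7.
Now 9 and 8 have their prerequisites met. 9 is listed earlier, so 9 next.
Now 1, 8 and 3 have their prerequisites met. 1 is listed earlier, so 1 next.
Now 4, 8 and 3 have their prerequisites met. 4 is listed earlier, so 4 next.
Ready: 8 and 3. 8 is listed earlier → 8.
3 needed 9, now all done → 3.
6 needed 2 and 3, now all done → 6.

5, 2, 7, 9, 1, 4, 8, 3, 6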